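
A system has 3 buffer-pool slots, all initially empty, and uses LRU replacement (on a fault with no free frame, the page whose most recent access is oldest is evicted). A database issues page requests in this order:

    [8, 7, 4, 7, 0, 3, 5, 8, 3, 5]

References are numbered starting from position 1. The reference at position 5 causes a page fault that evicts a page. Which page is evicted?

8

pos 1: 8 -> fault, frames {8}
pos 2: 7 -> fault, frames {8,7}
pos 3: 4 -> fault, frames {8,7,4}
pos 4: 7 -> hit
pos 5: 0 -> fault, evict 8, frames {4,7,0}
At position 5, page 8 is evicted.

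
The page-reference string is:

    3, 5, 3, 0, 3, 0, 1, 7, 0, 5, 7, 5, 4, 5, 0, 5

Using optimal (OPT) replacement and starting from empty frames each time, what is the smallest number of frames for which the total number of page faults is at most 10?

f=1: 16 faults
f=2: 8 faults
f=3: 6 faults
f=4: 6 faults
f=5: 6 faults
f=6: 6 faults
Smallest f with faults ≤ 10 is 2.

2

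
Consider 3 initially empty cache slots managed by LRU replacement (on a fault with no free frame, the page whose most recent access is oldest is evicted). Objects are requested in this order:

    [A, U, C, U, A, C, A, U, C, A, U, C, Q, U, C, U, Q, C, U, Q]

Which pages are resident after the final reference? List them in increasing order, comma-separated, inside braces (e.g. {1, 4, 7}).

A → miss, frames [A]
U → miss, frames [A, U]
C → miss, frames [A, U, C]
U → hit
A → hit
C → hit
A → hit
U → hit
C → hit
A → hit
U → hit
C → hit
Q → miss, evict A, frames [U, C, Q]
U → hit
C → hit
U → hit
Q → hit
C → hit
U → hit
Q → hit

{C, Q, U}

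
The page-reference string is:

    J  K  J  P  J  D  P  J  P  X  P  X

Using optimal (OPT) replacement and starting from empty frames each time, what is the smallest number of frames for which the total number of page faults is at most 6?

2

f=1: 12 faults
f=2: 6 faults
f=3: 5 faults
f=4: 5 faults
f=5: 5 faults
Smallest f with faults ≤ 6 is 2.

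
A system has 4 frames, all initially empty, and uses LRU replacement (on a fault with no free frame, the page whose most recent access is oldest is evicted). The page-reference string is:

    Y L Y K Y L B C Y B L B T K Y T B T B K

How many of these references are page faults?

8

Y → fault, frames {Y}
L → fault, frames {Y,L}
Y → hit
K → fault, frames {L,Y,K}
Y → hit
L → hit
B → fault, frames {K,Y,L,B}
C → fault, evict K, frames {Y,L,B,C}
Y → hit
B → hit
L → hit
B → hit
T → fault, evict C, frames {Y,L,B,T}
K → fault, evict Y, frames {L,B,T,K}
Y → fault, evict L, frames {B,T,K,Y}
T → hit
B → hit
T → hit
B → hit
K → hit
Page faults: 8.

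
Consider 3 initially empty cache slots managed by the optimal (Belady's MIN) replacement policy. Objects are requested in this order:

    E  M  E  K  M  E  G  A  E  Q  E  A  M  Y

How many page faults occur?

8

E → miss, frames (E)
M → miss, frames (E M)
E → hit
K → miss, frames (E M K)
M → hit
E → hit
G → miss, evict K, frames (E M G)
A → miss, evict G, frames (E M A)
E → hit
Q → miss, evict M, frames (E A Q)
E → hit
A → hit
M → miss, evict Q, frames (E A M)
Y → miss, evict M, frames (E A Y)
Page faults: 8.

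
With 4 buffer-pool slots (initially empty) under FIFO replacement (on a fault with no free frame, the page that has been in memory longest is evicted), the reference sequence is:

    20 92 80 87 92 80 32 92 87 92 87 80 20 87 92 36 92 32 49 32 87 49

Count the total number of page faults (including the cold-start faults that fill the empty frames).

11

20: miss, frames (20)
92: miss, frames (20 92)
80: miss, frames (20 92 80)
87: miss, frames (20 92 80 87)
92: hit
80: hit
32: miss, evict 20, frames (92 80 87 32)
92: hit
87: hit
92: hit
87: hit
80: hit
20: miss, evict 92, frames (80 87 32 20)
87: hit
92: miss, evict 80, frames (87 32 20 92)
36: miss, evict 87, frames (32 20 92 36)
92: hit
32: hit
49: miss, evict 32, frames (20 92 36 49)
32: miss, evict 20, frames (92 36 49 32)
87: miss, evict 92, frames (36 49 32 87)
49: hit
Page faults: 11.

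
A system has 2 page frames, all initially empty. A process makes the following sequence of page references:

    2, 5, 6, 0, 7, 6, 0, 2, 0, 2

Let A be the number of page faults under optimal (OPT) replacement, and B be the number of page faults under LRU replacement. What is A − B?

-1

Under OPT: F F F F F . F F . . → 7 faults.
Under LRU: F F F F F F F F . . → 8 faults.
A − B = 7 − 8 = -1.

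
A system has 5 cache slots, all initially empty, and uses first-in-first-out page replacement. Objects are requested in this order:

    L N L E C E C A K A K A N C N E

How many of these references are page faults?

6

L: miss, frames {L}
N: miss, frames {L,N}
L: hit
E: miss, frames {L,N,E}
C: miss, frames {L,N,E,C}
E: hit
C: hit
A: miss, frames {L,N,E,C,A}
K: miss, evict L, frames {N,E,C,A,K}
A: hit
K: hit
A: hit
N: hit
C: hit
N: hit
E: hit
Page faults: 6.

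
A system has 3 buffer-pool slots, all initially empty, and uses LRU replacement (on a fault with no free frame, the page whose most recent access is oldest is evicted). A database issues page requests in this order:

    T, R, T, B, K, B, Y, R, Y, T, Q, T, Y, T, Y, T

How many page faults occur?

8

T -> fault, frames [T]
R -> fault, frames [T, R]
T -> hit
B -> fault, frames [R, T, B]
K -> fault, evict R, frames [T, B, K]
B -> hit
Y -> fault, evict T, frames [K, B, Y]
R -> fault, evict K, frames [B, Y, R]
Y -> hit
T -> fault, evict B, frames [R, Y, T]
Q -> fault, evict R, frames [Y, T, Q]
T -> hit
Y -> hit
T -> hit
Y -> hit
T -> hit
Page faults: 8.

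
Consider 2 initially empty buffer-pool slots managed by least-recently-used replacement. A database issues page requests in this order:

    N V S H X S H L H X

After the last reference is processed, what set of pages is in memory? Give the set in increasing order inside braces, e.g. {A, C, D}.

{H, X}

N → fault, frames [N]
V → fault, frames [N, V]
S → fault, evict N, frames [V, S]
H → fault, evict V, frames [S, H]
X → fault, evict S, frames [H, X]
S → fault, evict H, frames [X, S]
H → fault, evict X, frames [S, H]
L → fault, evict S, frames [H, L]
H → hit
X → fault, evict L, frames [H, X]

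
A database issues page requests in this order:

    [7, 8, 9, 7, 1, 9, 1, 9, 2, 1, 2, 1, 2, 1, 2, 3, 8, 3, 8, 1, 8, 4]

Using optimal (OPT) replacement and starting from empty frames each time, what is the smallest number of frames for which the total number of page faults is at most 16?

2

f=1: 22 faults
f=2: 9 faults
f=3: 7 faults
f=4: 7 faults
f=5: 7 faults
f=6: 7 faults
f=7: 7 faults
Smallest f with faults ≤ 16 is 2.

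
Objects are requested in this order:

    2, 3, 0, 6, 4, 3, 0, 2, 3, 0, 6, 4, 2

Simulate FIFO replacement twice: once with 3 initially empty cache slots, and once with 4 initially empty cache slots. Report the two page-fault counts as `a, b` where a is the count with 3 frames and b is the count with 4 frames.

10, 11

3 frames: F F F F F F F F . . F F . → 10 faults.
4 frames: F F F F F . . F F F F F F → 11 faults.
11 > 10: adding a frame increased faults — Belady's anomaly.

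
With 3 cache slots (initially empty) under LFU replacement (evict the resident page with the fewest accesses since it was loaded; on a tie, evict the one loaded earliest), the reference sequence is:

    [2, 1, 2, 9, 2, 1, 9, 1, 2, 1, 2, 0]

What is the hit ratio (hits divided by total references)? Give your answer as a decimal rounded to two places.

0.67

2: fault, frames {2}
1: fault, frames {2,1}
2: hit
9: fault, frames {2,1,9}
2: hit
1: hit
9: hit
1: hit
2: hit
1: hit
2: hit
0: fault, evict 9, frames {2,1,0}
Hits: 8 of 12 references → 8/12 = 0.6667.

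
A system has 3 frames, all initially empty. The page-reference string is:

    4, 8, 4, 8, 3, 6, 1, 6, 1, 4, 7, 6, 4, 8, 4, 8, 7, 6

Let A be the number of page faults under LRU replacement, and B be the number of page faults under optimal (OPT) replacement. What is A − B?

Under LRU: F F . . F F F . . F F F . F . . F F → 11 faults.
Under OPT: F F . . F F F . . . F . . F . . . F → 8 faults.
A − B = 11 − 8 = 3.

3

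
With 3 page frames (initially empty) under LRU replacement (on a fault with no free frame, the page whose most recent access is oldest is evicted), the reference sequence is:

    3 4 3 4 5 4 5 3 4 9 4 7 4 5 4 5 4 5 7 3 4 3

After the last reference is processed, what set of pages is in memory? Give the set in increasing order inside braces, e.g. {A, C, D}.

3: fault, frames [3]
4: fault, frames [3, 4]
3: hit
4: hit
5: fault, frames [3, 4, 5]
4: hit
5: hit
3: hit
4: hit
9: fault, evict 5, frames [3, 4, 9]
4: hit
7: fault, evict 3, frames [9, 4, 7]
4: hit
5: fault, evict 9, frames [7, 4, 5]
4: hit
5: hit
4: hit
5: hit
7: hit
3: fault, evict 4, frames [5, 7, 3]
4: fault, evict 5, frames [7, 3, 4]
3: hit

{3, 4, 7}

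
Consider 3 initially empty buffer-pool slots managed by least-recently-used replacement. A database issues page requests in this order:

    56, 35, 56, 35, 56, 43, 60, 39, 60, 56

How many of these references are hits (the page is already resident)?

4

56 → miss, frames {56}
35 → miss, frames {56,35}
56 → hit
35 → hit
56 → hit
43 → miss, frames {35,56,43}
60 → miss, evict 35, frames {56,43,60}
39 → miss, evict 56, frames {43,60,39}
60 → hit
56 → miss, evict 43, frames {39,60,56}
Hits: 4.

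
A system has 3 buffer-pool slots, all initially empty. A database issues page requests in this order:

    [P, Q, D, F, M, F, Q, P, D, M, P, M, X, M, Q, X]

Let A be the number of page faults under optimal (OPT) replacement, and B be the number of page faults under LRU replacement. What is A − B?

Under OPT: F F F F F . . F F . . . F . F . → 9 faults.
Under LRU: F F F F F . F F F F . . F . F . → 11 faults.
A − B = 9 − 11 = -2.

-2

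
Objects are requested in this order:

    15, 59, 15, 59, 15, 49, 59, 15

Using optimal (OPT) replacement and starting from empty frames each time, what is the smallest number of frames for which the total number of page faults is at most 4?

2

f=1: 8 faults
f=2: 4 faults
f=3: 3 faults
Smallest f with faults ≤ 4 is 2.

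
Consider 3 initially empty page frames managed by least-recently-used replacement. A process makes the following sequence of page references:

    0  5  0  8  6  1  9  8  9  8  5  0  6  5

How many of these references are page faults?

0 -> miss, frames [0]
5 -> miss, frames [0, 5]
0 -> hit
8 -> miss, frames [5, 0, 8]
6 -> miss, evict 5, frames [0, 8, 6]
1 -> miss, evict 0, frames [8, 6, 1]
9 -> miss, evict 8, frames [6, 1, 9]
8 -> miss, evict 6, frames [1, 9, 8]
9 -> hit
8 -> hit
5 -> miss, evict 1, frames [9, 8, 5]
0 -> miss, evict 9, frames [8, 5, 0]
6 -> miss, evict 8, frames [5, 0, 6]
5 -> hit
Page faults: 10.

10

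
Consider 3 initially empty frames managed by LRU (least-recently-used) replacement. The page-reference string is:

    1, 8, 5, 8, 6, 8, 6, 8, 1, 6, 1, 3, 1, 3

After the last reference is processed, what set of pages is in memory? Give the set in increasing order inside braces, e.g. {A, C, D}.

1 → fault, frames {1}
8 → fault, frames {1,8}
5 → fault, frames {1,8,5}
8 → hit
6 → fault, evict 1, frames {5,8,6}
8 → hit
6 → hit
8 → hit
1 → fault, evict 5, frames {6,8,1}
6 → hit
1 → hit
3 → fault, evict 8, frames {6,1,3}
1 → hit
3 → hit

{1, 3, 6}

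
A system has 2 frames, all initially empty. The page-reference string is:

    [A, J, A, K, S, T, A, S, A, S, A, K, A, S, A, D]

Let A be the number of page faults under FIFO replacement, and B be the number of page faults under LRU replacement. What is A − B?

1

Under FIFO: F F . F F F F F . . . F F F . F → 11 faults.
Under LRU: F F . F F F F F . . . F . F . F → 10 faults.
A − B = 11 − 10 = 1.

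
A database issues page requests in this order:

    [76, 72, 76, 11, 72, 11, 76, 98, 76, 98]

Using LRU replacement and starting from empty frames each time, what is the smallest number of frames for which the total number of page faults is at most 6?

2

f=1: 10 faults
f=2: 6 faults
f=3: 4 faults
f=4: 4 faults
Smallest f with faults ≤ 6 is 2.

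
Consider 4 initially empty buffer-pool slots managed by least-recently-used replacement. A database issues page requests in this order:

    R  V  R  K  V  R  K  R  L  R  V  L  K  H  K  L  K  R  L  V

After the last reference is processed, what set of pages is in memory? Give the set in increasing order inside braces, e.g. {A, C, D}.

R: fault, frames [R]
V: fault, frames [R, V]
R: hit
K: fault, frames [V, R, K]
V: hit
R: hit
K: hit
R: hit
L: fault, frames [V, K, R, L]
R: hit
V: hit
L: hit
K: hit
H: fault, evict R, frames [V, L, K, H]
K: hit
L: hit
K: hit
R: fault, evict V, frames [H, L, K, R]
L: hit
V: fault, evict H, frames [K, R, L, V]

{K, L, R, V}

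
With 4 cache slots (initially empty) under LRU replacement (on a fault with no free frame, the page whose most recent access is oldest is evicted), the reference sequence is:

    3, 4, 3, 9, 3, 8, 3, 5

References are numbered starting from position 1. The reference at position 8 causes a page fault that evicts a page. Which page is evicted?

4

pos 1: 3 → miss, frames (3)
pos 2: 4 → miss, frames (3 4)
pos 3: 3 → hit
pos 4: 9 → miss, frames (4 3 9)
pos 5: 3 → hit
pos 6: 8 → miss, frames (4 9 3 8)
pos 7: 3 → hit
pos 8: 5 → miss, evict 4, frames (9 8 3 5)
At position 8, page 4 is evicted.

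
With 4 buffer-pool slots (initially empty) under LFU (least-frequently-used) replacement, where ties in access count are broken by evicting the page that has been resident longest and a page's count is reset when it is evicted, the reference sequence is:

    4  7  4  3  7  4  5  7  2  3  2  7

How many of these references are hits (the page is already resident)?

4: fault, frames (4)
7: fault, frames (4 7)
4: hit
3: fault, frames (4 7 3)
7: hit
4: hit
5: fault, frames (4 7 3 5)
7: hit
2: fault, evict 3, frames (4 7 5 2)
3: fault, evict 5, frames (4 7 2 3)
2: hit
7: hit
Hits: 6.

6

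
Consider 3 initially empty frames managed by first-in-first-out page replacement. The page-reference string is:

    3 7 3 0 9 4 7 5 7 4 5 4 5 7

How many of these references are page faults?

7

3 → miss, frames {3}
7 → miss, frames {3,7}
3 → hit
0 → miss, frames {3,7,0}
9 → miss, evict 3, frames {7,0,9}
4 → miss, evict 7, frames {0,9,4}
7 → miss, evict 0, frames {9,4,7}
5 → miss, evict 9, frames {4,7,5}
7 → hit
4 → hit
5 → hit
4 → hit
5 → hit
7 → hit
Page faults: 7.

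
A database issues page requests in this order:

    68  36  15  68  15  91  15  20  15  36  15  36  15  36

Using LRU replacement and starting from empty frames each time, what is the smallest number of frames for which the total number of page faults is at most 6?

f=1: 14 faults
f=2: 7 faults
f=3: 6 faults
f=4: 6 faults
f=5: 5 faults
Smallest f with faults ≤ 6 is 3.

3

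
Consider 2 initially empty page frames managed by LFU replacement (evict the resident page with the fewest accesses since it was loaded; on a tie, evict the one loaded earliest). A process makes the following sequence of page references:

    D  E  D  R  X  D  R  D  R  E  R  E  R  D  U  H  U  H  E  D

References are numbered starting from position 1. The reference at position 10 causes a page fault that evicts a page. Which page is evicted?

R

pos 1: D: miss, frames [D]
pos 2: E: miss, frames [D, E]
pos 3: D: hit
pos 4: R: miss, evict E, frames [D, R]
pos 5: X: miss, evict R, frames [D, X]
pos 6: D: hit
pos 7: R: miss, evict X, frames [D, R]
pos 8: D: hit
pos 9: R: hit
pos 10: E: miss, evict R, frames [D, E]
At position 10, page R is evicted.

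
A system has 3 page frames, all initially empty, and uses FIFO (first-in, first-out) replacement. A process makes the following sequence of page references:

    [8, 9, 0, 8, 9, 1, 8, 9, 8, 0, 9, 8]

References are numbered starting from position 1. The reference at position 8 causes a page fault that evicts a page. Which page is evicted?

pos 1: 8: fault, frames (8)
pos 2: 9: fault, frames (8 9)
pos 3: 0: fault, frames (8 9 0)
pos 4: 8: hit
pos 5: 9: hit
pos 6: 1: fault, evict 8, frames (9 0 1)
pos 7: 8: fault, evict 9, frames (0 1 8)
pos 8: 9: fault, evict 0, frames (1 8 9)
At position 8, page 0 is evicted.

0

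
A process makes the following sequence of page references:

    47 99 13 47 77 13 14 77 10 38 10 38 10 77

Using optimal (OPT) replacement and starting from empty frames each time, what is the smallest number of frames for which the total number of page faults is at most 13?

2

f=1: 14 faults
f=2: 8 faults
f=3: 7 faults
f=4: 7 faults
f=5: 7 faults
f=6: 7 faults
f=7: 7 faults
Smallest f with faults ≤ 13 is 2.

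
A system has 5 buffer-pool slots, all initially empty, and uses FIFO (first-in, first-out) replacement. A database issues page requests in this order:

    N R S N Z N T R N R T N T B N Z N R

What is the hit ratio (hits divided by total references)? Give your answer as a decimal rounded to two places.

N: fault, frames [N]
R: fault, frames [N, R]
S: fault, frames [N, R, S]
N: hit
Z: fault, frames [N, R, S, Z]
N: hit
T: fault, frames [N, R, S, Z, T]
R: hit
N: hit
R: hit
T: hit
N: hit
T: hit
B: fault, evict N, frames [R, S, Z, T, B]
N: fault, evict R, frames [S, Z, T, B, N]
Z: hit
N: hit
R: fault, evict S, frames [Z, T, B, N, R]
Hits: 10 of 18 references → 10/18 = 0.5556.

0.56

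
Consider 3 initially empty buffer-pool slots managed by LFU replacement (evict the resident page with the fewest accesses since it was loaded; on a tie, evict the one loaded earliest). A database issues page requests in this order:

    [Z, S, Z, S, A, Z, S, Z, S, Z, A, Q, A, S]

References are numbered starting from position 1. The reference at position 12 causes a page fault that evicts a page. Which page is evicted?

pos 1: Z → miss, frames (Z)
pos 2: S → miss, frames (Z S)
pos 3: Z → hit
pos 4: S → hit
pos 5: A → miss, frames (Z S A)
pos 6: Z → hit
pos 7: S → hit
pos 8: Z → hit
pos 9: S → hit
pos 10: Z → hit
pos 11: A → hit
pos 12: Q → miss, evict A, frames (Z S Q)
At position 12, page A is evicted.

A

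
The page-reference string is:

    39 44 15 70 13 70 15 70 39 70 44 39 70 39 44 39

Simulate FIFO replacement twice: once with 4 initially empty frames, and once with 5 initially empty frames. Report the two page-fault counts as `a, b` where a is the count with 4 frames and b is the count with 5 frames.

7, 5

4 frames: F F F F F . . . F . F . . . . . → 7 faults.
5 frames: F F F F F . . . . . . . . . . . → 5 faults.
5 < 7: adding a frame reduced faults, as is typical.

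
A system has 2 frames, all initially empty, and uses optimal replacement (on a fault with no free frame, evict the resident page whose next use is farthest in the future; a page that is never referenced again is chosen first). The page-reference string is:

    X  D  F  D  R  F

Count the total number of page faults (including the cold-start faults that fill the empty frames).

4

X -> fault, frames (X)
D -> fault, frames (X D)
F -> fault, evict X, frames (D F)
D -> hit
R -> fault, evict D, frames (F R)
F -> hit
Page faults: 4.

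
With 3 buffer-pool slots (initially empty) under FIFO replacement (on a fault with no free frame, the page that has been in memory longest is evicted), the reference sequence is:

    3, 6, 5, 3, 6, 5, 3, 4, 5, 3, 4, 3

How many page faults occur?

3: fault, frames [3]
6: fault, frames [3, 6]
5: fault, frames [3, 6, 5]
3: hit
6: hit
5: hit
3: hit
4: fault, evict 3, frames [6, 5, 4]
5: hit
3: fault, evict 6, frames [5, 4, 3]
4: hit
3: hit
Page faults: 5.

5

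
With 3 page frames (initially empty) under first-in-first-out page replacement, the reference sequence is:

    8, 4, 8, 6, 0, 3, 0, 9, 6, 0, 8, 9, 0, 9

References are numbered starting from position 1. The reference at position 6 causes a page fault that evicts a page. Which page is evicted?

4

pos 1: 8 → miss, frames [8]
pos 2: 4 → miss, frames [8, 4]
pos 3: 8 → hit
pos 4: 6 → miss, frames [8, 4, 6]
pos 5: 0 → miss, evict 8, frames [4, 6, 0]
pos 6: 3 → miss, evict 4, frames [6, 0, 3]
At position 6, page 4 is evicted.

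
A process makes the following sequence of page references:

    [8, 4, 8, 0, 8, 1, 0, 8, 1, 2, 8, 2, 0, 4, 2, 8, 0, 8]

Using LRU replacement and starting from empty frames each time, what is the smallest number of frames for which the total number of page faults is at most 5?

5

f=1: 18 faults
f=2: 14 faults
f=3: 9 faults
f=4: 6 faults
f=5: 5 faults
Smallest f with faults ≤ 5 is 5.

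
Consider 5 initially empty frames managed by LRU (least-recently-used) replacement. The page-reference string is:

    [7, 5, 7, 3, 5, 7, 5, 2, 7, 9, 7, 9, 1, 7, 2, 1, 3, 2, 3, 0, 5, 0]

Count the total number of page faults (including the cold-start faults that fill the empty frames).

9

7 -> miss, frames [7]
5 -> miss, frames [7, 5]
7 -> hit
3 -> miss, frames [5, 7, 3]
5 -> hit
7 -> hit
5 -> hit
2 -> miss, frames [3, 7, 5, 2]
7 -> hit
9 -> miss, frames [3, 5, 2, 7, 9]
7 -> hit
9 -> hit
1 -> miss, evict 3, frames [5, 2, 7, 9, 1]
7 -> hit
2 -> hit
1 -> hit
3 -> miss, evict 5, frames [9, 7, 2, 1, 3]
2 -> hit
3 -> hit
0 -> miss, evict 9, frames [7, 1, 2, 3, 0]
5 -> miss, evict 7, frames [1, 2, 3, 0, 5]
0 -> hit
Page faults: 9.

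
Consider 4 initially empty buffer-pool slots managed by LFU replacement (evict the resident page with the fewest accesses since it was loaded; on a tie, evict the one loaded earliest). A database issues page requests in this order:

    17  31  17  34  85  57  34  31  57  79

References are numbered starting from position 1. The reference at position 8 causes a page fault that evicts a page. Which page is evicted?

pos 1: 17 → fault, frames (17)
pos 2: 31 → fault, frames (17 31)
pos 3: 17 → hit
pos 4: 34 → fault, frames (17 31 34)
pos 5: 85 → fault, frames (17 31 34 85)
pos 6: 57 → fault, evict 31, frames (17 34 85 57)
pos 7: 34 → hit
pos 8: 31 → fault, evict 85, frames (17 34 57 31)
At position 8, page 85 is evicted.

85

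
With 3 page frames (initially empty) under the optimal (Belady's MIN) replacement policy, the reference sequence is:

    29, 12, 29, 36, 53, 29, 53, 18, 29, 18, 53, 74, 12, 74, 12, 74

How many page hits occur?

29 → fault, frames {29}
12 → fault, frames {29,12}
29 → hit
36 → fault, frames {29,12,36}
53 → fault, evict 36, frames {29,12,53}
29 → hit
53 → hit
18 → fault, evict 12, frames {29,53,18}
29 → hit
18 → hit
53 → hit
74 → fault, evict 18, frames {29,53,74}
12 → fault, evict 53, frames {29,74,12}
74 → hit
12 → hit
74 → hit
Hits: 9.

9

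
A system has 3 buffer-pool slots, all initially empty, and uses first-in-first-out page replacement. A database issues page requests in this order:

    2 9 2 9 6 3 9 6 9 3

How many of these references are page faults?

4

2: miss, frames {2}
9: miss, frames {2,9}
2: hit
9: hit
6: miss, frames {2,9,6}
3: miss, evict 2, frames {9,6,3}
9: hit
6: hit
9: hit
3: hit
Page faults: 4.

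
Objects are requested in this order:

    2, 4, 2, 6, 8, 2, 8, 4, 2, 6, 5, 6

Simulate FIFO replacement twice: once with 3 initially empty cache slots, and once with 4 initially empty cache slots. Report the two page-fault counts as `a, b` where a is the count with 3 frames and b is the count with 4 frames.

8, 5

3 frames: F F . F F F . F . F F . → 8 faults.
4 frames: F F . F F . . . . . F . → 5 faults.
5 < 8: adding a frame reduced faults, as is typical.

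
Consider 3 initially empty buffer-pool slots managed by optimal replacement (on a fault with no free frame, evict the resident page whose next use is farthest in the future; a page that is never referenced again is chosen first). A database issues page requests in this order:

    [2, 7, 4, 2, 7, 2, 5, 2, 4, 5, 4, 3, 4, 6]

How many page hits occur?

8

2 → fault, frames {2}
7 → fault, frames {2,7}
4 → fault, frames {2,7,4}
2 → hit
7 → hit
2 → hit
5 → fault, evict 7, frames {2,4,5}
2 → hit
4 → hit
5 → hit
4 → hit
3 → fault, evict 5, frames {2,4,3}
4 → hit
6 → fault, evict 3, frames {2,4,6}
Hits: 8.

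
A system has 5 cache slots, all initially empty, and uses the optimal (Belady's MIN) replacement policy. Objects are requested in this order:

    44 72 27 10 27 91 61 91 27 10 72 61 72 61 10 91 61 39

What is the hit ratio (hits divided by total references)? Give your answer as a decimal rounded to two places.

44 -> fault, frames (44)
72 -> fault, frames (44 72)
27 -> fault, frames (44 72 27)
10 -> fault, frames (44 72 27 10)
27 -> hit
91 -> fault, frames (44 72 27 10 91)
61 -> fault, evict 44, frames (72 27 10 91 61)
91 -> hit
27 -> hit
10 -> hit
72 -> hit
61 -> hit
72 -> hit
61 -> hit
10 -> hit
91 -> hit
61 -> hit
39 -> fault, evict 61, frames (72 27 10 91 39)
Hits: 11 of 18 references → 11/18 = 0.6111.

0.61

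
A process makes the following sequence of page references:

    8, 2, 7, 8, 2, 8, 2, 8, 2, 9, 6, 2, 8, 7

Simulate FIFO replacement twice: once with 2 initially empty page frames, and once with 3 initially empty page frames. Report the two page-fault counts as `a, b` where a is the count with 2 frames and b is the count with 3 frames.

2 frames: F F F F F . . . . F F F F F → 10 faults.
3 frames: F F F . . . . . . F F F F F → 8 faults.
8 < 10: adding a frame reduced faults, as is typical.

10, 8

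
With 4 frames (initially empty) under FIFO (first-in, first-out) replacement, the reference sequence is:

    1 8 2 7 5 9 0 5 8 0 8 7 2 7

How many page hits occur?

4

1 → fault, frames [1]
8 → fault, frames [1, 8]
2 → fault, frames [1, 8, 2]
7 → fault, frames [1, 8, 2, 7]
5 → fault, evict 1, frames [8, 2, 7, 5]
9 → fault, evict 8, frames [2, 7, 5, 9]
0 → fault, evict 2, frames [7, 5, 9, 0]
5 → hit
8 → fault, evict 7, frames [5, 9, 0, 8]
0 → hit
8 → hit
7 → fault, evict 5, frames [9, 0, 8, 7]
2 → fault, evict 9, frames [0, 8, 7, 2]
7 → hit
Hits: 4.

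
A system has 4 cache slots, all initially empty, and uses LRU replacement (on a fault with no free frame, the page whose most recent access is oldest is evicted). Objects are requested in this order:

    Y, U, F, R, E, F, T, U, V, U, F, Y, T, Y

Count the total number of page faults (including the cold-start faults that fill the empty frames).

10

Y → fault, frames [Y]
U → fault, frames [Y, U]
F → fault, frames [Y, U, F]
R → fault, frames [Y, U, F, R]
E → fault, evict Y, frames [U, F, R, E]
F → hit
T → fault, evict U, frames [R, E, F, T]
U → fault, evict R, frames [E, F, T, U]
V → fault, evict E, frames [F, T, U, V]
U → hit
F → hit
Y → fault, evict T, frames [V, U, F, Y]
T → fault, evict V, frames [U, F, Y, T]
Y → hit
Page faults: 10.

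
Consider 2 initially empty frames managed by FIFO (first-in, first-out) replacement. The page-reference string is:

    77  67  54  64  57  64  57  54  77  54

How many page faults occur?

7

77 -> fault, frames {77}
67 -> fault, frames {77,67}
54 -> fault, evict 77, frames {67,54}
64 -> fault, evict 67, frames {54,64}
57 -> fault, evict 54, frames {64,57}
64 -> hit
57 -> hit
54 -> fault, evict 64, frames {57,54}
77 -> fault, evict 57, frames {54,77}
54 -> hit
Page faults: 7.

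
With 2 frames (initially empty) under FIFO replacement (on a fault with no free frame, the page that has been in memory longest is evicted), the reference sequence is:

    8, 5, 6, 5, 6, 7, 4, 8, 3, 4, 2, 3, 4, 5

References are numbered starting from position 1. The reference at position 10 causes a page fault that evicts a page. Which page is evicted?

8

pos 1: 8: fault, frames (8)
pos 2: 5: fault, frames (8 5)
pos 3: 6: fault, evict 8, frames (5 6)
pos 4: 5: hit
pos 5: 6: hit
pos 6: 7: fault, evict 5, frames (6 7)
pos 7: 4: fault, evict 6, frames (7 4)
pos 8: 8: fault, evict 7, frames (4 8)
pos 9: 3: fault, evict 4, frames (8 3)
pos 10: 4: fault, evict 8, frames (3 4)
At position 10, page 8 is evicted.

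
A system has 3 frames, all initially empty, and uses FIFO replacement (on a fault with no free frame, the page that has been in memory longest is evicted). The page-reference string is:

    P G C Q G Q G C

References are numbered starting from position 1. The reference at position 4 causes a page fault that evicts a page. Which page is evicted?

pos 1: P → fault, frames [P]
pos 2: G → fault, frames [P, G]
pos 3: C → fault, frames [P, G, C]
pos 4: Q → fault, evict P, frames [G, C, Q]
At position 4, page P is evicted.

P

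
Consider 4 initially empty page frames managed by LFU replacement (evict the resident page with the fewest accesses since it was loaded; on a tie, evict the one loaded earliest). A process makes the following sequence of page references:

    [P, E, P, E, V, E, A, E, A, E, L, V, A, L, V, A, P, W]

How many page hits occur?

9

P: fault, frames [P]
E: fault, frames [P, E]
P: hit
E: hit
V: fault, frames [P, E, V]
E: hit
A: fault, frames [P, E, V, A]
E: hit
A: hit
E: hit
L: fault, evict V, frames [P, E, A, L]
V: fault, evict L, frames [P, E, A, V]
A: hit
L: fault, evict V, frames [P, E, A, L]
V: fault, evict L, frames [P, E, A, V]
A: hit
P: hit
W: fault, evict V, frames [P, E, A, W]
Hits: 9.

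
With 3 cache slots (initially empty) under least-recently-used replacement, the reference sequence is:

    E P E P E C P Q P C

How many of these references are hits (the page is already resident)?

E -> fault, frames {E}
P -> fault, frames {E,P}
E -> hit
P -> hit
E -> hit
C -> fault, frames {P,E,C}
P -> hit
Q -> fault, evict E, frames {C,P,Q}
P -> hit
C -> hit
Hits: 6.

6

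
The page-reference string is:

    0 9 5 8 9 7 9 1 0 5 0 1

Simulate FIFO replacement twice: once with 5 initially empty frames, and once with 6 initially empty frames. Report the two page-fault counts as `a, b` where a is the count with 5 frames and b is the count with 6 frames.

5 frames: F F F F . F . F F . . . → 7 faults.
6 frames: F F F F . F . F . . . . → 6 faults.
6 < 7: adding a frame reduced faults, as is typical.

7, 6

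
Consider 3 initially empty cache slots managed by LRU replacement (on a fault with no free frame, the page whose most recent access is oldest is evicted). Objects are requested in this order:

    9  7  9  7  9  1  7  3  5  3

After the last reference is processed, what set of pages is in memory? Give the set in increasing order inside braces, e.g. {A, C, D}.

9 -> miss, frames {9}
7 -> miss, frames {9,7}
9 -> hit
7 -> hit
9 -> hit
1 -> miss, frames {7,9,1}
7 -> hit
3 -> miss, evict 9, frames {1,7,3}
5 -> miss, evict 1, frames {7,3,5}
3 -> hit

{3, 5, 7}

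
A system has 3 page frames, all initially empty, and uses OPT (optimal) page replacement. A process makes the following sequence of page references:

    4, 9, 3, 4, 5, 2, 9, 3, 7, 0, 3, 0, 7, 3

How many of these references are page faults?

7

4 -> fault, frames [4]
9 -> fault, frames [4, 9]
3 -> fault, frames [4, 9, 3]
4 -> hit
5 -> fault, evict 4, frames [9, 3, 5]
2 -> fault, evict 5, frames [9, 3, 2]
9 -> hit
3 -> hit
7 -> fault, evict 2, frames [9, 3, 7]
0 -> fault, evict 9, frames [3, 7, 0]
3 -> hit
0 -> hit
7 -> hit
3 -> hit
Page faults: 7.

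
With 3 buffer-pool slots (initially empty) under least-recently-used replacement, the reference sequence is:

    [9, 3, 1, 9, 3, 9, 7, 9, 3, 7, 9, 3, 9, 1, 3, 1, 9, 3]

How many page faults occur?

9 → fault, frames (9)
3 → fault, frames (9 3)
1 → fault, frames (9 3 1)
9 → hit
3 → hit
9 → hit
7 → fault, evict 1, frames (3 9 7)
9 → hit
3 → hit
7 → hit
9 → hit
3 → hit
9 → hit
1 → fault, evict 7, frames (3 9 1)
3 → hit
1 → hit
9 → hit
3 → hit
Page faults: 5.

5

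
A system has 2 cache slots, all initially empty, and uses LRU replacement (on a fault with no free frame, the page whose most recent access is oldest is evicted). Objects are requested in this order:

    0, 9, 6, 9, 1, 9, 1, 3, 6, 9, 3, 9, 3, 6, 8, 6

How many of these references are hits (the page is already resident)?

6

0 -> fault, frames {0}
9 -> fault, frames {0,9}
6 -> fault, evict 0, frames {9,6}
9 -> hit
1 -> fault, evict 6, frames {9,1}
9 -> hit
1 -> hit
3 -> fault, evict 9, frames {1,3}
6 -> fault, evict 1, frames {3,6}
9 -> fault, evict 3, frames {6,9}
3 -> fault, evict 6, frames {9,3}
9 -> hit
3 -> hit
6 -> fault, evict 9, frames {3,6}
8 -> fault, evict 3, frames {6,8}
6 -> hit
Hits: 6.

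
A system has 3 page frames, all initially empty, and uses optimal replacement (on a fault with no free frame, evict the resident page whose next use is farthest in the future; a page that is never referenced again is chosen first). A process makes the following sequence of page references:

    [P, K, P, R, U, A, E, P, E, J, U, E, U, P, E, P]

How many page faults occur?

8

P → fault, frames (P)
K → fault, frames (P K)
P → hit
R → fault, frames (P K R)
U → fault, evict R, frames (P K U)
A → fault, evict K, frames (P U A)
E → fault, evict A, frames (P U E)
P → hit
E → hit
J → fault, evict P, frames (U E J)
U → hit
E → hit
U → hit
P → fault, evict J, frames (U E P)
E → hit
P → hit
Page faults: 8.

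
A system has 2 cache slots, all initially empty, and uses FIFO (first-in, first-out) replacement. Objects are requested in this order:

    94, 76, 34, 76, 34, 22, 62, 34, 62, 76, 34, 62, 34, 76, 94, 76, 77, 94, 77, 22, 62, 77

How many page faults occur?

15

94 -> fault, frames (94)
76 -> fault, frames (94 76)
34 -> fault, evict 94, frames (76 34)
76 -> hit
34 -> hit
22 -> fault, evict 76, frames (34 22)
62 -> fault, evict 34, frames (22 62)
34 -> fault, evict 22, frames (62 34)
62 -> hit
76 -> fault, evict 62, frames (34 76)
34 -> hit
62 -> fault, evict 34, frames (76 62)
34 -> fault, evict 76, frames (62 34)
76 -> fault, evict 62, frames (34 76)
94 -> fault, evict 34, frames (76 94)
76 -> hit
77 -> fault, evict 76, frames (94 77)
94 -> hit
77 -> hit
22 -> fault, evict 94, frames (77 22)
62 -> fault, evict 77, frames (22 62)
77 -> fault, evict 22, frames (62 77)
Page faults: 15.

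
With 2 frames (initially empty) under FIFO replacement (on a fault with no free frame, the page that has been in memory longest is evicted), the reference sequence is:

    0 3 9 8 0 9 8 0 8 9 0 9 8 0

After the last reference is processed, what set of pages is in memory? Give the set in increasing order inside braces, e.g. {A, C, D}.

{0, 8}

0: miss, frames (0)
3: miss, frames (0 3)
9: miss, evict 0, frames (3 9)
8: miss, evict 3, frames (9 8)
0: miss, evict 9, frames (8 0)
9: miss, evict 8, frames (0 9)
8: miss, evict 0, frames (9 8)
0: miss, evict 9, frames (8 0)
8: hit
9: miss, evict 8, frames (0 9)
0: hit
9: hit
8: miss, evict 0, frames (9 8)
0: miss, evict 9, frames (8 0)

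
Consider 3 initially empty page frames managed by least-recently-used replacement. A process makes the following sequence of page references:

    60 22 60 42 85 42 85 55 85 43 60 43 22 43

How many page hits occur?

6

60 -> fault, frames [60]
22 -> fault, frames [60, 22]
60 -> hit
42 -> fault, frames [22, 60, 42]
85 -> fault, evict 22, frames [60, 42, 85]
42 -> hit
85 -> hit
55 -> fault, evict 60, frames [42, 85, 55]
85 -> hit
43 -> fault, evict 42, frames [55, 85, 43]
60 -> fault, evict 55, frames [85, 43, 60]
43 -> hit
22 -> fault, evict 85, frames [60, 43, 22]
43 -> hit
Hits: 6.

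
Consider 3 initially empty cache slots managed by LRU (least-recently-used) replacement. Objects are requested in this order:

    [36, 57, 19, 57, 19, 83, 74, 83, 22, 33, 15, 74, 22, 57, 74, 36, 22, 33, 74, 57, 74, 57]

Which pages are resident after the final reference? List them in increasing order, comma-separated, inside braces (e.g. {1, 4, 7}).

36: fault, frames {36}
57: fault, frames {36,57}
19: fault, frames {36,57,19}
57: hit
19: hit
83: fault, evict 36, frames {57,19,83}
74: fault, evict 57, frames {19,83,74}
83: hit
22: fault, evict 19, frames {74,83,22}
33: fault, evict 74, frames {83,22,33}
15: fault, evict 83, frames {22,33,15}
74: fault, evict 22, frames {33,15,74}
22: fault, evict 33, frames {15,74,22}
57: fault, evict 15, frames {74,22,57}
74: hit
36: fault, evict 22, frames {57,74,36}
22: fault, evict 57, frames {74,36,22}
33: fault, evict 74, frames {36,22,33}
74: fault, evict 36, frames {22,33,74}
57: fault, evict 22, frames {33,74,57}
74: hit
57: hit

{33, 57, 74}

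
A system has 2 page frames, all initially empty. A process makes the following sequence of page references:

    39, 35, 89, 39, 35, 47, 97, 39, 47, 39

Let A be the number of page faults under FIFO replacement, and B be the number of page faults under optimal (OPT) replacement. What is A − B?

Under FIFO: F F F F F F F F F . → 9 faults.
Under OPT: F F F . F F F . F . → 7 faults.
A − B = 9 − 7 = 2.

2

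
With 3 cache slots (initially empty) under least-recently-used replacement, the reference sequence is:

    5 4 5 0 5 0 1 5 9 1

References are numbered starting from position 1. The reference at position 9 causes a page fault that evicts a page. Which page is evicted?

0

pos 1: 5: miss, frames [5]
pos 2: 4: miss, frames [5, 4]
pos 3: 5: hit
pos 4: 0: miss, frames [4, 5, 0]
pos 5: 5: hit
pos 6: 0: hit
pos 7: 1: miss, evict 4, frames [5, 0, 1]
pos 8: 5: hit
pos 9: 9: miss, evict 0, frames [1, 5, 9]
At position 9, page 0 is evicted.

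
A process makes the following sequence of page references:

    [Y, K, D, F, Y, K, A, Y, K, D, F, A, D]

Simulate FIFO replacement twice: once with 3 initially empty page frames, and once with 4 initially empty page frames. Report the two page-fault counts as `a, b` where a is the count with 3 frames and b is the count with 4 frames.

9, 10

3 frames: F F F F F F F . . F F . . → 9 faults.
4 frames: F F F F . . F F F F F F . → 10 faults.
10 > 9: adding a frame increased faults — Belady's anomaly.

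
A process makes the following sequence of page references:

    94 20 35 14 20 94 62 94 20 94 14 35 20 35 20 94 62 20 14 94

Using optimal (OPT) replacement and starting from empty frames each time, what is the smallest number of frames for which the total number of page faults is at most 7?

f=1: 20 faults
f=2: 13 faults
f=3: 9 faults
f=4: 7 faults
f=5: 5 faults
Smallest f with faults ≤ 7 is 4.

4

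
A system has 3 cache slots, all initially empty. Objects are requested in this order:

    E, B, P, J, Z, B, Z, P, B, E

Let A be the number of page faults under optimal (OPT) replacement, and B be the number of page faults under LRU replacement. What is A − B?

-2

Under OPT: F F F F F . . . . F → 6 faults.
Under LRU: F F F F F F . F . F → 8 faults.
A − B = 6 − 8 = -2.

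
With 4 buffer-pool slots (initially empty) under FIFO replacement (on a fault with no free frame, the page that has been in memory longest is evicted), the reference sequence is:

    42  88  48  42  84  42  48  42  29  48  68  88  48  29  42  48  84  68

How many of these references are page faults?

42: fault, frames {42}
88: fault, frames {42,88}
48: fault, frames {42,88,48}
42: hit
84: fault, frames {42,88,48,84}
42: hit
48: hit
42: hit
29: fault, evict 42, frames {88,48,84,29}
48: hit
68: fault, evict 88, frames {48,84,29,68}
88: fault, evict 48, frames {84,29,68,88}
48: fault, evict 84, frames {29,68,88,48}
29: hit
42: fault, evict 29, frames {68,88,48,42}
48: hit
84: fault, evict 68, frames {88,48,42,84}
68: fault, evict 88, frames {48,42,84,68}
Page faults: 11.

11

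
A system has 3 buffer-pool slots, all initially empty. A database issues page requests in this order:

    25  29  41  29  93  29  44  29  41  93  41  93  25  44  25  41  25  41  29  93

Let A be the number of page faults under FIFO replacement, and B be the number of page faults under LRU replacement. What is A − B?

Under FIFO: F F F . F . F F F F . . F F . F . . F F → 13 faults.
Under LRU: F F F . F . F . F F . . F F . F . . F F → 12 faults.
A − B = 13 − 12 = 1.

1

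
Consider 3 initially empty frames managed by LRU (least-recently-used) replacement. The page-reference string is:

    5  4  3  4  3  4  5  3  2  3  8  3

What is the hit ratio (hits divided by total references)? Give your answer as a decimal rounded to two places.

0.58

5 -> fault, frames {5}
4 -> fault, frames {5,4}
3 -> fault, frames {5,4,3}
4 -> hit
3 -> hit
4 -> hit
5 -> hit
3 -> hit
2 -> fault, evict 4, frames {5,3,2}
3 -> hit
8 -> fault, evict 5, frames {2,3,8}
3 -> hit
Hits: 7 of 12 references → 7/12 = 0.5833.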